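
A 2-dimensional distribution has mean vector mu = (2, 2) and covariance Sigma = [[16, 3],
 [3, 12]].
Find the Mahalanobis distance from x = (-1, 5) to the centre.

Step 1 — centre the observation: (x - mu) = (-3, 3).

Step 2 — invert Sigma. det(Sigma) = 16·12 - (3)² = 183.
  Sigma^{-1} = (1/det) · [[d, -b], [-b, a]] = [[0.0656, -0.0164],
 [-0.0164, 0.0874]].

Step 3 — form the quadratic (x - mu)^T · Sigma^{-1} · (x - mu):
  Sigma^{-1} · (x - mu) = (-0.2459, 0.3115).
  (x - mu)^T · [Sigma^{-1} · (x - mu)] = (-3)·(-0.2459) + (3)·(0.3115) = 1.6721.

Step 4 — take square root: d = √(1.6721) ≈ 1.2931.

d(x, mu) = √(1.6721) ≈ 1.2931


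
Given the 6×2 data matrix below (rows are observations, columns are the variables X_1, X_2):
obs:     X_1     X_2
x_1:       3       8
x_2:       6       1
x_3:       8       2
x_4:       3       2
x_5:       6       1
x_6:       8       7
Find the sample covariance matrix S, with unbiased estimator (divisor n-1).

Step 1 — column means:
  mean(X_1) = (3 + 6 + 8 + 3 + 6 + 8) / 6 = 34/6 = 5.6667
  mean(X_2) = (8 + 1 + 2 + 2 + 1 + 7) / 6 = 21/6 = 3.5

Step 2 — sample covariance S[i,j] = (1/(n-1)) · Σ_k (x_{k,i} - mean_i) · (x_{k,j} - mean_j), with n-1 = 5.
  S[X_1,X_1] = ((-2.6667)·(-2.6667) + (0.3333)·(0.3333) + (2.3333)·(2.3333) + (-2.6667)·(-2.6667) + (0.3333)·(0.3333) + (2.3333)·(2.3333)) / 5 = 25.3333/5 = 5.0667
  S[X_1,X_2] = ((-2.6667)·(4.5) + (0.3333)·(-2.5) + (2.3333)·(-1.5) + (-2.6667)·(-1.5) + (0.3333)·(-2.5) + (2.3333)·(3.5)) / 5 = -5/5 = -1
  S[X_2,X_2] = ((4.5)·(4.5) + (-2.5)·(-2.5) + (-1.5)·(-1.5) + (-1.5)·(-1.5) + (-2.5)·(-2.5) + (3.5)·(3.5)) / 5 = 49.5/5 = 9.9

S is symmetric (S[j,i] = S[i,j]). Assembling:

S = [[5.0667, -1],
 [-1, 9.9]]


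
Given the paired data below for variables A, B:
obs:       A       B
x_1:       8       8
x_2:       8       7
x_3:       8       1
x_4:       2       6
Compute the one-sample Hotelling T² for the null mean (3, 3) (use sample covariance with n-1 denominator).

Step 1 — sample mean vector:
  mean(A) = (8 + 8 + 8 + 2) / 4 = 26/4 = 6.5
  mean(B) = (8 + 7 + 1 + 6) / 4 = 22/4 = 5.5
  x̄ = (6.5, 5.5),  deviation x̄ - mu_0 = (6.5, 5.5) - (3, 3) = (3.5, 2.5).

Step 2 — sample covariance matrix, S[i,j] = (1/(n-1)) · Σ_k (x_{k,i} - mean_i) · (x_{k,j} - mean_j), divisor n-1 = 3:
  S[A,A] = ((1.5)·(1.5) + (1.5)·(1.5) + (1.5)·(1.5) + (-4.5)·(-4.5)) / 3 = 27/3 = 9
  S[A,B] = ((1.5)·(2.5) + (1.5)·(1.5) + (1.5)·(-4.5) + (-4.5)·(0.5)) / 3 = -3/3 = -1
  S[B,B] = ((2.5)·(2.5) + (1.5)·(1.5) + (-4.5)·(-4.5) + (0.5)·(0.5)) / 3 = 29/3 = 9.6667
  S = [[9, -1],
 [-1, 9.6667]].

Step 3 — invert S. det(S) = 9·9.6667 - (-1)² = 86.
  S^{-1} = (1/det) · [[d, -b], [-b, a]] = [[0.1124, 0.0116],
 [0.0116, 0.1047]].

Step 4 — quadratic form (x̄ - mu_0)^T · S^{-1} · (x̄ - mu_0):
  S^{-1} · (x̄ - mu_0) = (0.4225, 0.3023),
  (x̄ - mu_0)^T · [...] = (3.5)·(0.4225) + (2.5)·(0.3023) = 2.2345.

Step 5 — scale by n: T² = 4 · 2.2345 = 8.938.

T² ≈ 8.938


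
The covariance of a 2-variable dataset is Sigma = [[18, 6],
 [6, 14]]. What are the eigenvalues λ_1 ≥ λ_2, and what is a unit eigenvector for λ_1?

Step 1 — characteristic polynomial of 2×2 Sigma:
  det(Sigma - λI) = λ² - trace · λ + det = 0.
  trace = 18 + 14 = 32, det = 18·14 - (6)² = 216.
Step 2 — discriminant:
  Δ = trace² - 4·det = 1024 - 864 = 160.
Step 3 — eigenvalues:
  λ = (trace ± √Δ)/2 = (32 ± 12.6491)/2,
  λ_1 = 22.3246,  λ_2 = 9.6754.

Step 4 — unit eigenvector for λ_1: solve (Sigma - λ_1 I)v = 0. First row:
  (18 - 22.3246)·v_x + (6)·v_y = 0, i.e. (-4.3246)·v_x + (6)·v_y = 0,
  so v ∝ (b, λ_1 - a) = (6, 4.3246) = u.
  ||u|| = √((6)² + (4.3246)²) = √(54.7018) ≈ 7.3961,
  v_1 = u/||u|| ≈ (0.8112, 0.5847) (||v_1|| = 1).

λ_1 = 22.3246,  λ_2 = 9.6754;  v_1 ≈ (0.8112, 0.5847)


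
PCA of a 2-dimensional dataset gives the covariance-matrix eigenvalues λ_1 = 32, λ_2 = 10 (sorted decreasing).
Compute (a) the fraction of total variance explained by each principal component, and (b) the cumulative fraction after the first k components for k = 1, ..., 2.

Step 1 — total variance = trace(Sigma) = Σ λ_i = 32 + 10 = 42.

Step 2 — fraction explained by component i = λ_i / Σ λ:
  PC1: 32/42 = 0.7619
  PC2: 10/42 = 0.2381

Step 3 — cumulative fraction after k components = (λ_1 + ... + λ_k) / Σ λ:
  k = 1: 32/42 = 0.7619
  k = 2: (32 + 10)/42 = 42/42 = 1

Summary (fraction, with percent):

explained: PC1 0.7619 (76.19%), PC2 0.2381 (23.81%);  cumulative: 0.7619, 1


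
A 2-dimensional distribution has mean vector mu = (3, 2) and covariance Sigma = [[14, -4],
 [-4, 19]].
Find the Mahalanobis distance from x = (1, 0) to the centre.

Step 1 — centre the observation: (x - mu) = (-2, -2).

Step 2 — invert Sigma. det(Sigma) = 14·19 - (-4)² = 250.
  Sigma^{-1} = (1/det) · [[d, -b], [-b, a]] = [[0.076, 0.016],
 [0.016, 0.056]].

Step 3 — form the quadratic (x - mu)^T · Sigma^{-1} · (x - mu):
  Sigma^{-1} · (x - mu) = (-0.184, -0.144).
  (x - mu)^T · [Sigma^{-1} · (x - mu)] = (-2)·(-0.184) + (-2)·(-0.144) = 0.656.

Step 4 — take square root: d = √(0.656) ≈ 0.8099.

d(x, mu) = √(0.656) ≈ 0.8099


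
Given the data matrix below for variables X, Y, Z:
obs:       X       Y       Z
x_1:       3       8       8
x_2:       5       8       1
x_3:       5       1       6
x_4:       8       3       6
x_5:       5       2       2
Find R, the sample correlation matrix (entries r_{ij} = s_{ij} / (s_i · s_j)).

Step 1 — column means:
  mean(X) = (3 + 5 + 5 + 8 + 5) / 5 = 26/5 = 5.2
  mean(Y) = (8 + 8 + 1 + 3 + 2) / 5 = 22/5 = 4.4
  mean(Z) = (8 + 1 + 6 + 6 + 2) / 5 = 23/5 = 4.6

Step 2 — sample variances and covariances s[i,j] = (1/(n-1)) · Σ_k (x_{k,i} - mean_i) · (x_{k,j} - mean_j), with n-1 = 4:
  s[X,X] = ((-2.2)·(-2.2) + (-0.2)·(-0.2) + (-0.2)·(-0.2) + (2.8)·(2.8) + (-0.2)·(-0.2)) / 4 = 12.8/4 = 3.2
  s[X,Y] = ((-2.2)·(3.6) + (-0.2)·(3.6) + (-0.2)·(-3.4) + (2.8)·(-1.4) + (-0.2)·(-2.4)) / 4 = -11.4/4 = -2.85
  s[X,Z] = ((-2.2)·(3.4) + (-0.2)·(-3.6) + (-0.2)·(1.4) + (2.8)·(1.4) + (-0.2)·(-2.6)) / 4 = -2.6/4 = -0.65
  s[Y,Y] = ((3.6)·(3.6) + (3.6)·(3.6) + (-3.4)·(-3.4) + (-1.4)·(-1.4) + (-2.4)·(-2.4)) / 4 = 45.2/4 = 11.3
  s[Y,Z] = ((3.6)·(3.4) + (3.6)·(-3.6) + (-3.4)·(1.4) + (-1.4)·(1.4) + (-2.4)·(-2.6)) / 4 = -1.2/4 = -0.3
  s[Z,Z] = ((3.4)·(3.4) + (-3.6)·(-3.6) + (1.4)·(1.4) + (1.4)·(1.4) + (-2.6)·(-2.6)) / 4 = 35.2/4 = 8.8
  Sample standard deviations s_i = √(s[i,i]):
  s(X) = √(3.2) = 1.7889
  s(Y) = √(11.3) = 3.3615
  s(Z) = √(8.8) = 2.9665

Step 3 — r_{ij} = s_{ij} / (s_i · s_j):
  r[X,X] = 1 (diagonal).
  r[X,Y] = -2.85 / (1.7889 · 3.3615) = -2.85 / 6.0133 = -0.4739
  r[X,Z] = -0.65 / (1.7889 · 2.9665) = -0.65 / 5.3066 = -0.1225
  r[Y,Y] = 1 (diagonal).
  r[Y,Z] = -0.3 / (3.3615 · 2.9665) = -0.3 / 9.972 = -0.0301
  r[Z,Z] = 1 (diagonal).

R is symmetric with unit diagonal. Assembling:

R = [[1, -0.4739, -0.1225],
 [-0.4739, 1, -0.0301],
 [-0.1225, -0.0301, 1]]


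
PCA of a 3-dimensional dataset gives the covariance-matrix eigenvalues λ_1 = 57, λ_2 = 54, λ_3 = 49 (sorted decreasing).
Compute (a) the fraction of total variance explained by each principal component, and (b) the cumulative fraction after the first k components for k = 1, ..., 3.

Step 1 — total variance = trace(Sigma) = Σ λ_i = 57 + 54 + 49 = 160.

Step 2 — fraction explained by component i = λ_i / Σ λ:
  PC1: 57/160 = 0.3563
  PC2: 54/160 = 0.3375
  PC3: 49/160 = 0.3063

Step 3 — cumulative fraction after k components = (λ_1 + ... + λ_k) / Σ λ:
  k = 1: 57/160 = 0.3563
  k = 2: (57 + 54)/160 = 111/160 = 0.6937
  k = 3: (57 + 54 + 49)/160 = 160/160 = 1

Summary (fraction, with percent):

explained: PC1 0.3563 (35.62%), PC2 0.3375 (33.75%), PC3 0.3063 (30.63%);  cumulative: 0.3563, 0.6937, 1


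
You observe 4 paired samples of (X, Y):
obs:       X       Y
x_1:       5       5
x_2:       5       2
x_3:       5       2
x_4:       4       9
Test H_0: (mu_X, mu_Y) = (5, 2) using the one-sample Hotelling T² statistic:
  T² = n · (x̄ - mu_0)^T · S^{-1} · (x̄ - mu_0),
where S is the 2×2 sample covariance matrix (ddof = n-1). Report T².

Step 1 — sample mean vector:
  mean(X) = (5 + 5 + 5 + 4) / 4 = 19/4 = 4.75
  mean(Y) = (5 + 2 + 2 + 9) / 4 = 18/4 = 4.5
  x̄ = (4.75, 4.5),  deviation x̄ - mu_0 = (4.75, 4.5) - (5, 2) = (-0.25, 2.5).

Step 2 — sample covariance matrix, S[i,j] = (1/(n-1)) · Σ_k (x_{k,i} - mean_i) · (x_{k,j} - mean_j), divisor n-1 = 3:
  S[X,X] = ((0.25)·(0.25) + (0.25)·(0.25) + (0.25)·(0.25) + (-0.75)·(-0.75)) / 3 = 0.75/3 = 0.25
  S[X,Y] = ((0.25)·(0.5) + (0.25)·(-2.5) + (0.25)·(-2.5) + (-0.75)·(4.5)) / 3 = -4.5/3 = -1.5
  S[Y,Y] = ((0.5)·(0.5) + (-2.5)·(-2.5) + (-2.5)·(-2.5) + (4.5)·(4.5)) / 3 = 33/3 = 11
  S = [[0.25, -1.5],
 [-1.5, 11]].

Step 3 — invert S. det(S) = 0.25·11 - (-1.5)² = 0.5.
  S^{-1} = (1/det) · [[d, -b], [-b, a]] = [[22, 3],
 [3, 0.5]].

Step 4 — quadratic form (x̄ - mu_0)^T · S^{-1} · (x̄ - mu_0):
  S^{-1} · (x̄ - mu_0) = (2, 0.5),
  (x̄ - mu_0)^T · [...] = (-0.25)·(2) + (2.5)·(0.5) = 0.75.

Step 5 — scale by n: T² = 4 · 0.75 = 3.

T² ≈ 3


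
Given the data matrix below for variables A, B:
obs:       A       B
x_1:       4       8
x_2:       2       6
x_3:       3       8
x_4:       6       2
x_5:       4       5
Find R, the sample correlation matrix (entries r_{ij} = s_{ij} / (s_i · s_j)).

Step 1 — column means:
  mean(A) = (4 + 2 + 3 + 6 + 4) / 5 = 19/5 = 3.8
  mean(B) = (8 + 6 + 8 + 2 + 5) / 5 = 29/5 = 5.8

Step 2 — sample variances and covariances s[i,j] = (1/(n-1)) · Σ_k (x_{k,i} - mean_i) · (x_{k,j} - mean_j), with n-1 = 4:
  s[A,A] = ((0.2)·(0.2) + (-1.8)·(-1.8) + (-0.8)·(-0.8) + (2.2)·(2.2) + (0.2)·(0.2)) / 4 = 8.8/4 = 2.2
  s[A,B] = ((0.2)·(2.2) + (-1.8)·(0.2) + (-0.8)·(2.2) + (2.2)·(-3.8) + (0.2)·(-0.8)) / 4 = -10.2/4 = -2.55
  s[B,B] = ((2.2)·(2.2) + (0.2)·(0.2) + (2.2)·(2.2) + (-3.8)·(-3.8) + (-0.8)·(-0.8)) / 4 = 24.8/4 = 6.2
  Sample standard deviations s_i = √(s[i,i]):
  s(A) = √(2.2) = 1.4832
  s(B) = √(6.2) = 2.49

Step 3 — r_{ij} = s_{ij} / (s_i · s_j):
  r[A,A] = 1 (diagonal).
  r[A,B] = -2.55 / (1.4832 · 2.49) = -2.55 / 3.6932 = -0.6905
  r[B,B] = 1 (diagonal).

R is symmetric with unit diagonal. Assembling:

R = [[1, -0.6905],
 [-0.6905, 1]]


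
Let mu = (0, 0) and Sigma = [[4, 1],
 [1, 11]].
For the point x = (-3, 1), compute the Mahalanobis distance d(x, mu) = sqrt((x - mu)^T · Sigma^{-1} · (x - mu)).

Step 1 — centre the observation: (x - mu) = (-3, 1).

Step 2 — invert Sigma. det(Sigma) = 4·11 - (1)² = 43.
  Sigma^{-1} = (1/det) · [[d, -b], [-b, a]] = [[0.2558, -0.0233],
 [-0.0233, 0.093]].

Step 3 — form the quadratic (x - mu)^T · Sigma^{-1} · (x - mu):
  Sigma^{-1} · (x - mu) = (-0.7907, 0.1628).
  (x - mu)^T · [Sigma^{-1} · (x - mu)] = (-3)·(-0.7907) + (1)·(0.1628) = 2.5349.

Step 4 — take square root: d = √(2.5349) ≈ 1.5921.

d(x, mu) = √(2.5349) ≈ 1.5921


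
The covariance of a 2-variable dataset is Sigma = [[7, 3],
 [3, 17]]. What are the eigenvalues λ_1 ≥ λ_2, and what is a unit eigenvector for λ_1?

Step 1 — characteristic polynomial of 2×2 Sigma:
  det(Sigma - λI) = λ² - trace · λ + det = 0.
  trace = 7 + 17 = 24, det = 7·17 - (3)² = 110.
Step 2 — discriminant:
  Δ = trace² - 4·det = 576 - 440 = 136.
Step 3 — eigenvalues:
  λ = (trace ± √Δ)/2 = (24 ± 11.6619)/2,
  λ_1 = 17.831,  λ_2 = 6.169.

Step 4 — unit eigenvector for λ_1: solve (Sigma - λ_1 I)v = 0. First row:
  (7 - 17.831)·v_x + (3)·v_y = 0, i.e. (-10.831)·v_x + (3)·v_y = 0,
  so v ∝ (b, λ_1 - a) = (3, 10.831) = u.
  ||u|| = √((3)² + (10.831)²) = √(126.3095) ≈ 11.2388,
  v_1 = u/||u|| ≈ (0.2669, 0.9637) (||v_1|| = 1).

λ_1 = 17.831,  λ_2 = 6.169;  v_1 ≈ (0.2669, 0.9637)


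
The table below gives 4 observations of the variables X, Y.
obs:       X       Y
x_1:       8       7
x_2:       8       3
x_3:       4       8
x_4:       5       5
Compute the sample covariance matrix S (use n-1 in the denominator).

Step 1 — column means:
  mean(X) = (8 + 8 + 4 + 5) / 4 = 25/4 = 6.25
  mean(Y) = (7 + 3 + 8 + 5) / 4 = 23/4 = 5.75

Step 2 — sample covariance S[i,j] = (1/(n-1)) · Σ_k (x_{k,i} - mean_i) · (x_{k,j} - mean_j), with n-1 = 3.
  S[X,X] = ((1.75)·(1.75) + (1.75)·(1.75) + (-2.25)·(-2.25) + (-1.25)·(-1.25)) / 3 = 12.75/3 = 4.25
  S[X,Y] = ((1.75)·(1.25) + (1.75)·(-2.75) + (-2.25)·(2.25) + (-1.25)·(-0.75)) / 3 = -6.75/3 = -2.25
  S[Y,Y] = ((1.25)·(1.25) + (-2.75)·(-2.75) + (2.25)·(2.25) + (-0.75)·(-0.75)) / 3 = 14.75/3 = 4.9167

S is symmetric (S[j,i] = S[i,j]). Assembling:

S = [[4.25, -2.25],
 [-2.25, 4.9167]]


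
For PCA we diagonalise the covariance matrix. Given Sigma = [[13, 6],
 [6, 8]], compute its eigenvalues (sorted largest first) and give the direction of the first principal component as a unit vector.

Step 1 — characteristic polynomial of 2×2 Sigma:
  det(Sigma - λI) = λ² - trace · λ + det = 0.
  trace = 13 + 8 = 21, det = 13·8 - (6)² = 68.
Step 2 — discriminant:
  Δ = trace² - 4·det = 441 - 272 = 169.
Step 3 — eigenvalues:
  λ = (trace ± √Δ)/2 = (21 ± 13)/2,
  λ_1 = 17,  λ_2 = 4.

Step 4 — unit eigenvector for λ_1: solve (Sigma - λ_1 I)v = 0. First row:
  (13 - 17)·v_x + (6)·v_y = 0, i.e. (-4)·v_x + (6)·v_y = 0,
  so v ∝ (b, λ_1 - a) = (6, 4) = u.
  ||u|| = √((6)² + (4)²) = √(52) ≈ 7.2111,
  v_1 = u/||u|| ≈ (0.8321, 0.5547) (||v_1|| = 1).

λ_1 = 17,  λ_2 = 4;  v_1 ≈ (0.8321, 0.5547)


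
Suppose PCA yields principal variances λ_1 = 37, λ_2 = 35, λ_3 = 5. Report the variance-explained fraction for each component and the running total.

Step 1 — total variance = trace(Sigma) = Σ λ_i = 37 + 35 + 5 = 77.

Step 2 — fraction explained by component i = λ_i / Σ λ:
  PC1: 37/77 = 0.4805
  PC2: 35/77 = 0.4545
  PC3: 5/77 = 0.0649

Step 3 — cumulative fraction after k components = (λ_1 + ... + λ_k) / Σ λ:
  k = 1: 37/77 = 0.4805
  k = 2: (37 + 35)/77 = 72/77 = 0.9351
  k = 3: (37 + 35 + 5)/77 = 77/77 = 1

Summary (fraction, with percent):

explained: PC1 0.4805 (48.05%), PC2 0.4545 (45.45%), PC3 0.0649 (6.49%);  cumulative: 0.4805, 0.9351, 1


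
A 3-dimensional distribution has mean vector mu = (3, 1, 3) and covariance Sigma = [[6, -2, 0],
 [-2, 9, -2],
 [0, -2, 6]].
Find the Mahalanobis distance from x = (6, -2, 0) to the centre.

Step 1 — centre the observation: (x - mu) = (3, -3, -3).

Step 2 — invert Sigma (cofactor / det for 3×3, or solve directly):
  Sigma^{-1} = [[0.1812, 0.0435, 0.0145],
 [0.0435, 0.1304, 0.0435],
 [0.0145, 0.0435, 0.1812]].

Step 3 — form the quadratic (x - mu)^T · Sigma^{-1} · (x - mu):
  Sigma^{-1} · (x - mu) = (0.3696, -0.3913, -0.6304).
  (x - mu)^T · [Sigma^{-1} · (x - mu)] = (3)·(0.3696) + (-3)·(-0.3913) + (-3)·(-0.6304) = 4.1739.

Step 4 — take square root: d = √(4.1739) ≈ 2.043.

d(x, mu) = √(4.1739) ≈ 2.043


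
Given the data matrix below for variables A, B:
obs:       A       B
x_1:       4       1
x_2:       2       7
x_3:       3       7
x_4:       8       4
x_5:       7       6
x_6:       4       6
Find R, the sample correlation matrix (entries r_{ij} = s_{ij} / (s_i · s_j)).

Step 1 — column means:
  mean(A) = (4 + 2 + 3 + 8 + 7 + 4) / 6 = 28/6 = 4.6667
  mean(B) = (1 + 7 + 7 + 4 + 6 + 6) / 6 = 31/6 = 5.1667

Step 2 — sample variances and covariances s[i,j] = (1/(n-1)) · Σ_k (x_{k,i} - mean_i) · (x_{k,j} - mean_j), with n-1 = 5:
  s[A,A] = ((-0.6667)·(-0.6667) + (-2.6667)·(-2.6667) + (-1.6667)·(-1.6667) + (3.3333)·(3.3333) + (2.3333)·(2.3333) + (-0.6667)·(-0.6667)) / 5 = 27.3333/5 = 5.4667
  s[A,B] = ((-0.6667)·(-4.1667) + (-2.6667)·(1.8333) + (-1.6667)·(1.8333) + (3.3333)·(-1.1667) + (2.3333)·(0.8333) + (-0.6667)·(0.8333)) / 5 = -7.6667/5 = -1.5333
  s[B,B] = ((-4.1667)·(-4.1667) + (1.8333)·(1.8333) + (1.8333)·(1.8333) + (-1.1667)·(-1.1667) + (0.8333)·(0.8333) + (0.8333)·(0.8333)) / 5 = 26.8333/5 = 5.3667
  Sample standard deviations s_i = √(s[i,i]):
  s(A) = √(5.4667) = 2.3381
  s(B) = √(5.3667) = 2.3166

Step 3 — r_{ij} = s_{ij} / (s_i · s_j):
  r[A,A] = 1 (diagonal).
  r[A,B] = -1.5333 / (2.3381 · 2.3166) = -1.5333 / 5.4164 = -0.2831
  r[B,B] = 1 (diagonal).

R is symmetric with unit diagonal. Assembling:

R = [[1, -0.2831],
 [-0.2831, 1]]


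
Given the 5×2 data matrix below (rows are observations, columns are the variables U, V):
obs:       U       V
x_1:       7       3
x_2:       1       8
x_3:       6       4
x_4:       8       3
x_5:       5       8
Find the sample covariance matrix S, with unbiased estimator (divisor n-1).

Step 1 — column means:
  mean(U) = (7 + 1 + 6 + 8 + 5) / 5 = 27/5 = 5.4
  mean(V) = (3 + 8 + 4 + 3 + 8) / 5 = 26/5 = 5.2

Step 2 — sample covariance S[i,j] = (1/(n-1)) · Σ_k (x_{k,i} - mean_i) · (x_{k,j} - mean_j), with n-1 = 4.
  S[U,U] = ((1.6)·(1.6) + (-4.4)·(-4.4) + (0.6)·(0.6) + (2.6)·(2.6) + (-0.4)·(-0.4)) / 4 = 29.2/4 = 7.3
  S[U,V] = ((1.6)·(-2.2) + (-4.4)·(2.8) + (0.6)·(-1.2) + (2.6)·(-2.2) + (-0.4)·(2.8)) / 4 = -23.4/4 = -5.85
  S[V,V] = ((-2.2)·(-2.2) + (2.8)·(2.8) + (-1.2)·(-1.2) + (-2.2)·(-2.2) + (2.8)·(2.8)) / 4 = 26.8/4 = 6.7

S is symmetric (S[j,i] = S[i,j]). Assembling:

S = [[7.3, -5.85],
 [-5.85, 6.7]]


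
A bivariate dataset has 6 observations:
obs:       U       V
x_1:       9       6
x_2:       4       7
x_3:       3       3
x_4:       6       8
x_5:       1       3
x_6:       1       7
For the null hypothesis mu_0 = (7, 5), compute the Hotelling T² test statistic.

Step 1 — sample mean vector:
  mean(U) = (9 + 4 + 3 + 6 + 1 + 1) / 6 = 24/6 = 4
  mean(V) = (6 + 7 + 3 + 8 + 3 + 7) / 6 = 34/6 = 5.6667
  x̄ = (4, 5.6667),  deviation x̄ - mu_0 = (4, 5.6667) - (7, 5) = (-3, 0.6667).

Step 2 — sample covariance matrix, S[i,j] = (1/(n-1)) · Σ_k (x_{k,i} - mean_i) · (x_{k,j} - mean_j), divisor n-1 = 5:
  S[U,U] = ((5)·(5) + (0)·(0) + (-1)·(-1) + (2)·(2) + (-3)·(-3) + (-3)·(-3)) / 5 = 48/5 = 9.6
  S[U,V] = ((5)·(0.3333) + (0)·(1.3333) + (-1)·(-2.6667) + (2)·(2.3333) + (-3)·(-2.6667) + (-3)·(1.3333)) / 5 = 13/5 = 2.6
  S[V,V] = ((0.3333)·(0.3333) + (1.3333)·(1.3333) + (-2.6667)·(-2.6667) + (2.3333)·(2.3333) + (-2.6667)·(-2.6667) + (1.3333)·(1.3333)) / 5 = 23.3333/5 = 4.6667
  S = [[9.6, 2.6],
 [2.6, 4.6667]].

Step 3 — invert S. det(S) = 9.6·4.6667 - (2.6)² = 38.04.
  S^{-1} = (1/det) · [[d, -b], [-b, a]] = [[0.1227, -0.0683],
 [-0.0683, 0.2524]].

Step 4 — quadratic form (x̄ - mu_0)^T · S^{-1} · (x̄ - mu_0):
  S^{-1} · (x̄ - mu_0) = (-0.4136, 0.3733),
  (x̄ - mu_0)^T · [...] = (-3)·(-0.4136) + (0.6667)·(0.3733) = 1.4897.

Step 5 — scale by n: T² = 6 · 1.4897 = 8.938.

T² ≈ 8.938


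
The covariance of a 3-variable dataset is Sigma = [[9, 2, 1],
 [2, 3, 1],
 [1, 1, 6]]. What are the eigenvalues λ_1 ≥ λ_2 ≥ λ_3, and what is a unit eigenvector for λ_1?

Step 1 — characteristic polynomial p(λ) = det(λI - Sigma) = λ³ - tr·λ² + c_1·λ - det, where tr = trace, c_1 = sum of the principal 2×2 minors, det = det(Sigma):
  tr = 9 + 3 + 6 = 18,
  c_1 = (9·3 - (2)²) + (9·6 - (1)²) + (3·6 - (1)²) = 23 + 53 + 17 = 93,
  det = 9·(3·6 - (1)²) - (2)·((2)·6 - (1)·(1)) + (1)·((2)·(1) - 3·(1)) = 9·(17) - (2)·(11) + (1)·(-1) = 130.
  So p(λ) = λ³ - 18λ² + 93λ - 130.
Step 2 — look for an integer root (rational root theorem: any rational root is an integer divisor of 130). Testing λ = 10:
  p(10) = 1000 - 1800 + 930 - 130 = 0  ✓
  Dividing out (λ - 10): p(λ) = (λ - 10)(λ² - 8λ + 13).
Step 3 — remaining eigenvalues from the quadratic λ² - 8λ + 13 = 0:
  Δ = 8² - 4·13 = 64 - 52 = 12,  λ = (8 ± √12)/2 = (8 ± 3.4641)/2 ≈ 5.7321 or 2.2679.
  Sorted: λ_1 = 10,  λ_2 = 5.7321,  λ_3 = 2.2679  (check: sum = 18 = tr ✓).

Step 4 — unit eigenvector for λ_1 = 10: v spans the null space of (Sigma - λ_1 I), whose rows are
  r_1 = (-1, 2, 1),  r_2 = (2, -7, 1),  r_3 = (1, 1, -4).
  v is orthogonal to every row, so take v ∝ r_1 × r_2 = ((2)·(1) - (1)·(-7), (1)·(2) - (-1)·(1), (-1)·(-7) - (2)·(2)) = (9, 3, 3).
  Rescale (divide by 3): u = (3, 1, 1).
  ||u|| = √((3)² + (1)² + (1)²) = √(11) ≈ 3.3166,  v_1 = u/||u|| ≈ (0.9045, 0.3015, 0.3015) (||v_1|| = 1).

λ_1 = 10,  λ_2 = 5.7321,  λ_3 = 2.2679;  v_1 ≈ (0.9045, 0.3015, 0.3015)


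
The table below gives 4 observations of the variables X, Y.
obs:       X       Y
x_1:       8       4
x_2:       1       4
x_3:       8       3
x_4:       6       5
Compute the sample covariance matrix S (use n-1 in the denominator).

Step 1 — column means:
  mean(X) = (8 + 1 + 8 + 6) / 4 = 23/4 = 5.75
  mean(Y) = (4 + 4 + 3 + 5) / 4 = 16/4 = 4

Step 2 — sample covariance S[i,j] = (1/(n-1)) · Σ_k (x_{k,i} - mean_i) · (x_{k,j} - mean_j), with n-1 = 3.
  S[X,X] = ((2.25)·(2.25) + (-4.75)·(-4.75) + (2.25)·(2.25) + (0.25)·(0.25)) / 3 = 32.75/3 = 10.9167
  S[X,Y] = ((2.25)·(0) + (-4.75)·(0) + (2.25)·(-1) + (0.25)·(1)) / 3 = -2/3 = -0.6667
  S[Y,Y] = ((0)·(0) + (0)·(0) + (-1)·(-1) + (1)·(1)) / 3 = 2/3 = 0.6667

S is symmetric (S[j,i] = S[i,j]). Assembling:

S = [[10.9167, -0.6667],
 [-0.6667, 0.6667]]


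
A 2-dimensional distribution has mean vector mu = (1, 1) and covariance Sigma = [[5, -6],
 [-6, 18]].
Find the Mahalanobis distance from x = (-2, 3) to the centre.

Step 1 — centre the observation: (x - mu) = (-3, 2).

Step 2 — invert Sigma. det(Sigma) = 5·18 - (-6)² = 54.
  Sigma^{-1} = (1/det) · [[d, -b], [-b, a]] = [[0.3333, 0.1111],
 [0.1111, 0.0926]].

Step 3 — form the quadratic (x - mu)^T · Sigma^{-1} · (x - mu):
  Sigma^{-1} · (x - mu) = (-0.7778, -0.1481).
  (x - mu)^T · [Sigma^{-1} · (x - mu)] = (-3)·(-0.7778) + (2)·(-0.1481) = 2.037.

Step 4 — take square root: d = √(2.037) ≈ 1.4272.

d(x, mu) = √(2.037) ≈ 1.4272


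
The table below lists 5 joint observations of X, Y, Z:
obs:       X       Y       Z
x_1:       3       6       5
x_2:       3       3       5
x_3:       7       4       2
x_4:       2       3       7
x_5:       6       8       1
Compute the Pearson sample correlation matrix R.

Step 1 — column means:
  mean(X) = (3 + 3 + 7 + 2 + 6) / 5 = 21/5 = 4.2
  mean(Y) = (6 + 3 + 4 + 3 + 8) / 5 = 24/5 = 4.8
  mean(Z) = (5 + 5 + 2 + 7 + 1) / 5 = 20/5 = 4

Step 2 — sample variances and covariances s[i,j] = (1/(n-1)) · Σ_k (x_{k,i} - mean_i) · (x_{k,j} - mean_j), with n-1 = 4:
  s[X,X] = ((-1.2)·(-1.2) + (-1.2)·(-1.2) + (2.8)·(2.8) + (-2.2)·(-2.2) + (1.8)·(1.8)) / 4 = 18.8/4 = 4.7
  s[X,Y] = ((-1.2)·(1.2) + (-1.2)·(-1.8) + (2.8)·(-0.8) + (-2.2)·(-1.8) + (1.8)·(3.2)) / 4 = 8.2/4 = 2.05
  s[X,Z] = ((-1.2)·(1) + (-1.2)·(1) + (2.8)·(-2) + (-2.2)·(3) + (1.8)·(-3)) / 4 = -20/4 = -5
  s[Y,Y] = ((1.2)·(1.2) + (-1.8)·(-1.8) + (-0.8)·(-0.8) + (-1.8)·(-1.8) + (3.2)·(3.2)) / 4 = 18.8/4 = 4.7
  s[Y,Z] = ((1.2)·(1) + (-1.8)·(1) + (-0.8)·(-2) + (-1.8)·(3) + (3.2)·(-3)) / 4 = -14/4 = -3.5
  s[Z,Z] = ((1)·(1) + (1)·(1) + (-2)·(-2) + (3)·(3) + (-3)·(-3)) / 4 = 24/4 = 6
  Sample standard deviations s_i = √(s[i,i]):
  s(X) = √(4.7) = 2.1679
  s(Y) = √(4.7) = 2.1679
  s(Z) = √(6) = 2.4495

Step 3 — r_{ij} = s_{ij} / (s_i · s_j):
  r[X,X] = 1 (diagonal).
  r[X,Y] = 2.05 / (2.1679 · 2.1679) = 2.05 / 4.7 = 0.4362
  r[X,Z] = -5 / (2.1679 · 2.4495) = -5 / 5.3104 = -0.9416
  r[Y,Y] = 1 (diagonal).
  r[Y,Z] = -3.5 / (2.1679 · 2.4495) = -3.5 / 5.3104 = -0.6591
  r[Z,Z] = 1 (diagonal).

R is symmetric with unit diagonal. Assembling:

R = [[1, 0.4362, -0.9416],
 [0.4362, 1, -0.6591],
 [-0.9416, -0.6591, 1]]


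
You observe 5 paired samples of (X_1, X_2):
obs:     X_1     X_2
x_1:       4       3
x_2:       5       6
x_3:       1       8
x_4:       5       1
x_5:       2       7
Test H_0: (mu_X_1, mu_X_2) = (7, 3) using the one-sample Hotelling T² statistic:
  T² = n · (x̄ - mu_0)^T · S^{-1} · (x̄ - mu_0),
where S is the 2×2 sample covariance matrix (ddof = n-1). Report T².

Step 1 — sample mean vector:
  mean(X_1) = (4 + 5 + 1 + 5 + 2) / 5 = 17/5 = 3.4
  mean(X_2) = (3 + 6 + 8 + 1 + 7) / 5 = 25/5 = 5
  x̄ = (3.4, 5),  deviation x̄ - mu_0 = (3.4, 5) - (7, 3) = (-3.6, 2).

Step 2 — sample covariance matrix, S[i,j] = (1/(n-1)) · Σ_k (x_{k,i} - mean_i) · (x_{k,j} - mean_j), divisor n-1 = 4:
  S[X_1,X_1] = ((0.6)·(0.6) + (1.6)·(1.6) + (-2.4)·(-2.4) + (1.6)·(1.6) + (-1.4)·(-1.4)) / 4 = 13.2/4 = 3.3
  S[X_1,X_2] = ((0.6)·(-2) + (1.6)·(1) + (-2.4)·(3) + (1.6)·(-4) + (-1.4)·(2)) / 4 = -16/4 = -4
  S[X_2,X_2] = ((-2)·(-2) + (1)·(1) + (3)·(3) + (-4)·(-4) + (2)·(2)) / 4 = 34/4 = 8.5
  S = [[3.3, -4],
 [-4, 8.5]].

Step 3 — invert S. det(S) = 3.3·8.5 - (-4)² = 12.05.
  S^{-1} = (1/det) · [[d, -b], [-b, a]] = [[0.7054, 0.332],
 [0.332, 0.2739]].

Step 4 — quadratic form (x̄ - mu_0)^T · S^{-1} · (x̄ - mu_0):
  S^{-1} · (x̄ - mu_0) = (-1.8755, -0.6473),
  (x̄ - mu_0)^T · [...] = (-3.6)·(-1.8755) + (2)·(-0.6473) = 5.4573.

Step 5 — scale by n: T² = 5 · 5.4573 = 27.2863.

T² ≈ 27.2863


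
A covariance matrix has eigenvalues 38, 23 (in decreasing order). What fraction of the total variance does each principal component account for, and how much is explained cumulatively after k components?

Step 1 — total variance = trace(Sigma) = Σ λ_i = 38 + 23 = 61.

Step 2 — fraction explained by component i = λ_i / Σ λ:
  PC1: 38/61 = 0.623
  PC2: 23/61 = 0.377

Step 3 — cumulative fraction after k components = (λ_1 + ... + λ_k) / Σ λ:
  k = 1: 38/61 = 0.623
  k = 2: (38 + 23)/61 = 61/61 = 1

Summary (fraction, with percent):

explained: PC1 0.623 (62.3%), PC2 0.377 (37.7%);  cumulative: 0.623, 1


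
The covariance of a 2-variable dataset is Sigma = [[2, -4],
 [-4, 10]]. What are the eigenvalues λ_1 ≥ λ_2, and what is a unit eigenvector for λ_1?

Step 1 — characteristic polynomial of 2×2 Sigma:
  det(Sigma - λI) = λ² - trace · λ + det = 0.
  trace = 2 + 10 = 12, det = 2·10 - (-4)² = 4.
Step 2 — discriminant:
  Δ = trace² - 4·det = 144 - 16 = 128.
Step 3 — eigenvalues:
  λ = (trace ± √Δ)/2 = (12 ± 11.3137)/2,
  λ_1 = 11.6569,  λ_2 = 0.3431.

Step 4 — unit eigenvector for λ_1: solve (Sigma - λ_1 I)v = 0. First row:
  (2 - 11.6569)·v_x + (-4)·v_y = 0, i.e. (-9.6569)·v_x + (-4)·v_y = 0,
  so v ∝ (b, λ_1 - a) = (-4, 9.6569); multiply by -1 so the first entry is positive: u = (4, -9.6569).
  ||u|| = √((4)² + (-9.6569)²) = √(109.2548) ≈ 10.4525,
  v_1 = u/||u|| ≈ (0.3827, -0.9239) (||v_1|| = 1).

λ_1 = 11.6569,  λ_2 = 0.3431;  v_1 ≈ (0.3827, -0.9239)


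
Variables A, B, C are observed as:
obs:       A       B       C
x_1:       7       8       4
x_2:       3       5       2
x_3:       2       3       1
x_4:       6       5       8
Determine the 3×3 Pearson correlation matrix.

Step 1 — column means:
  mean(A) = (7 + 3 + 2 + 6) / 4 = 18/4 = 4.5
  mean(B) = (8 + 5 + 3 + 5) / 4 = 21/4 = 5.25
  mean(C) = (4 + 2 + 1 + 8) / 4 = 15/4 = 3.75

Step 2 — sample variances and covariances s[i,j] = (1/(n-1)) · Σ_k (x_{k,i} - mean_i) · (x_{k,j} - mean_j), with n-1 = 3:
  s[A,A] = ((2.5)·(2.5) + (-1.5)·(-1.5) + (-2.5)·(-2.5) + (1.5)·(1.5)) / 3 = 17/3 = 5.6667
  s[A,B] = ((2.5)·(2.75) + (-1.5)·(-0.25) + (-2.5)·(-2.25) + (1.5)·(-0.25)) / 3 = 12.5/3 = 4.1667
  s[A,C] = ((2.5)·(0.25) + (-1.5)·(-1.75) + (-2.5)·(-2.75) + (1.5)·(4.25)) / 3 = 16.5/3 = 5.5
  s[B,B] = ((2.75)·(2.75) + (-0.25)·(-0.25) + (-2.25)·(-2.25) + (-0.25)·(-0.25)) / 3 = 12.75/3 = 4.25
  s[B,C] = ((2.75)·(0.25) + (-0.25)·(-1.75) + (-2.25)·(-2.75) + (-0.25)·(4.25)) / 3 = 6.25/3 = 2.0833
  s[C,C] = ((0.25)·(0.25) + (-1.75)·(-1.75) + (-2.75)·(-2.75) + (4.25)·(4.25)) / 3 = 28.75/3 = 9.5833
  Sample standard deviations s_i = √(s[i,i]):
  s(A) = √(5.6667) = 2.3805
  s(B) = √(4.25) = 2.0616
  s(C) = √(9.5833) = 3.0957

Step 3 — r_{ij} = s_{ij} / (s_i · s_j):
  r[A,A] = 1 (diagonal).
  r[A,B] = 4.1667 / (2.3805 · 2.0616) = 4.1667 / 4.9075 = 0.849
  r[A,C] = 5.5 / (2.3805 · 3.0957) = 5.5 / 7.3692 = 0.7463
  r[B,B] = 1 (diagonal).
  r[B,C] = 2.0833 / (2.0616 · 3.0957) = 2.0833 / 6.3819 = 0.3264
  r[C,C] = 1 (diagonal).

R is symmetric with unit diagonal. Assembling:

R = [[1, 0.849, 0.7463],
 [0.849, 1, 0.3264],
 [0.7463, 0.3264, 1]]


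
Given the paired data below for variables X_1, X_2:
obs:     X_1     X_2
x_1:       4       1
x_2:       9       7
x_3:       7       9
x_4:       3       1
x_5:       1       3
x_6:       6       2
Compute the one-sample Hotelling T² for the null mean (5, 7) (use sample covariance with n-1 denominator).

Step 1 — sample mean vector:
  mean(X_1) = (4 + 9 + 7 + 3 + 1 + 6) / 6 = 30/6 = 5
  mean(X_2) = (1 + 7 + 9 + 1 + 3 + 2) / 6 = 23/6 = 3.8333
  x̄ = (5, 3.8333),  deviation x̄ - mu_0 = (5, 3.8333) - (5, 7) = (0, -3.1667).

Step 2 — sample covariance matrix, S[i,j] = (1/(n-1)) · Σ_k (x_{k,i} - mean_i) · (x_{k,j} - mean_j), divisor n-1 = 5:
  S[X_1,X_1] = ((-1)·(-1) + (4)·(4) + (2)·(2) + (-2)·(-2) + (-4)·(-4) + (1)·(1)) / 5 = 42/5 = 8.4
  S[X_1,X_2] = ((-1)·(-2.8333) + (4)·(3.1667) + (2)·(5.1667) + (-2)·(-2.8333) + (-4)·(-0.8333) + (1)·(-1.8333)) / 5 = 33/5 = 6.6
  S[X_2,X_2] = ((-2.8333)·(-2.8333) + (3.1667)·(3.1667) + (5.1667)·(5.1667) + (-2.8333)·(-2.8333) + (-0.8333)·(-0.8333) + (-1.8333)·(-1.8333)) / 5 = 56.8333/5 = 11.3667
  S = [[8.4, 6.6],
 [6.6, 11.3667]].

Step 3 — invert S. det(S) = 8.4·11.3667 - (6.6)² = 51.92.
  S^{-1} = (1/det) · [[d, -b], [-b, a]] = [[0.2189, -0.1271],
 [-0.1271, 0.1618]].

Step 4 — quadratic form (x̄ - mu_0)^T · S^{-1} · (x̄ - mu_0):
  S^{-1} · (x̄ - mu_0) = (0.4025, -0.5123),
  (x̄ - mu_0)^T · [...] = (0)·(0.4025) + (-3.1667)·(-0.5123) = 1.6224.

Step 5 — scale by n: T² = 6 · 1.6224 = 9.7342.

T² ≈ 9.7342


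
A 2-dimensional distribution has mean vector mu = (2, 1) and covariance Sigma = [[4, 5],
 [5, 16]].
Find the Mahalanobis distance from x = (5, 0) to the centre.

Step 1 — centre the observation: (x - mu) = (3, -1).

Step 2 — invert Sigma. det(Sigma) = 4·16 - (5)² = 39.
  Sigma^{-1} = (1/det) · [[d, -b], [-b, a]] = [[0.4103, -0.1282],
 [-0.1282, 0.1026]].

Step 3 — form the quadratic (x - mu)^T · Sigma^{-1} · (x - mu):
  Sigma^{-1} · (x - mu) = (1.359, -0.4872).
  (x - mu)^T · [Sigma^{-1} · (x - mu)] = (3)·(1.359) + (-1)·(-0.4872) = 4.5641.

Step 4 — take square root: d = √(4.5641) ≈ 2.1364.

d(x, mu) = √(4.5641) ≈ 2.1364


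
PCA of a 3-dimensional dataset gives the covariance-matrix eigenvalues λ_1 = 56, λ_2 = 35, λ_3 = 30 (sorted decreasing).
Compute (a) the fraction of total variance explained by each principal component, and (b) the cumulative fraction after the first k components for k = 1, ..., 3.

Step 1 — total variance = trace(Sigma) = Σ λ_i = 56 + 35 + 30 = 121.

Step 2 — fraction explained by component i = λ_i / Σ λ:
  PC1: 56/121 = 0.4628
  PC2: 35/121 = 0.2893
  PC3: 30/121 = 0.2479

Step 3 — cumulative fraction after k components = (λ_1 + ... + λ_k) / Σ λ:
  k = 1: 56/121 = 0.4628
  k = 2: (56 + 35)/121 = 91/121 = 0.7521
  k = 3: (56 + 35 + 30)/121 = 121/121 = 1

Summary (fraction, with percent):

explained: PC1 0.4628 (46.28%), PC2 0.2893 (28.93%), PC3 0.2479 (24.79%);  cumulative: 0.4628, 0.7521, 1


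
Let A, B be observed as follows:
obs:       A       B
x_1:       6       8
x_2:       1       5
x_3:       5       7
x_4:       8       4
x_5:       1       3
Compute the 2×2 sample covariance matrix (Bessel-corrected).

Step 1 — column means:
  mean(A) = (6 + 1 + 5 + 8 + 1) / 5 = 21/5 = 4.2
  mean(B) = (8 + 5 + 7 + 4 + 3) / 5 = 27/5 = 5.4

Step 2 — sample covariance S[i,j] = (1/(n-1)) · Σ_k (x_{k,i} - mean_i) · (x_{k,j} - mean_j), with n-1 = 4.
  S[A,A] = ((1.8)·(1.8) + (-3.2)·(-3.2) + (0.8)·(0.8) + (3.8)·(3.8) + (-3.2)·(-3.2)) / 4 = 38.8/4 = 9.7
  S[A,B] = ((1.8)·(2.6) + (-3.2)·(-0.4) + (0.8)·(1.6) + (3.8)·(-1.4) + (-3.2)·(-2.4)) / 4 = 9.6/4 = 2.4
  S[B,B] = ((2.6)·(2.6) + (-0.4)·(-0.4) + (1.6)·(1.6) + (-1.4)·(-1.4) + (-2.4)·(-2.4)) / 4 = 17.2/4 = 4.3

S is symmetric (S[j,i] = S[i,j]). Assembling:

S = [[9.7, 2.4],
 [2.4, 4.3]]


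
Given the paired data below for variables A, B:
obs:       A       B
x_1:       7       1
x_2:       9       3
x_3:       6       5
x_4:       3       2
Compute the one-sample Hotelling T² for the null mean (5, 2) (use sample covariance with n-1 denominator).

Step 1 — sample mean vector:
  mean(A) = (7 + 9 + 6 + 3) / 4 = 25/4 = 6.25
  mean(B) = (1 + 3 + 5 + 2) / 4 = 11/4 = 2.75
  x̄ = (6.25, 2.75),  deviation x̄ - mu_0 = (6.25, 2.75) - (5, 2) = (1.25, 0.75).

Step 2 — sample covariance matrix, S[i,j] = (1/(n-1)) · Σ_k (x_{k,i} - mean_i) · (x_{k,j} - mean_j), divisor n-1 = 3:
  S[A,A] = ((0.75)·(0.75) + (2.75)·(2.75) + (-0.25)·(-0.25) + (-3.25)·(-3.25)) / 3 = 18.75/3 = 6.25
  S[A,B] = ((0.75)·(-1.75) + (2.75)·(0.25) + (-0.25)·(2.25) + (-3.25)·(-0.75)) / 3 = 1.25/3 = 0.4167
  S[B,B] = ((-1.75)·(-1.75) + (0.25)·(0.25) + (2.25)·(2.25) + (-0.75)·(-0.75)) / 3 = 8.75/3 = 2.9167
  S = [[6.25, 0.4167],
 [0.4167, 2.9167]].

Step 3 — invert S. det(S) = 6.25·2.9167 - (0.4167)² = 18.0556.
  S^{-1} = (1/det) · [[d, -b], [-b, a]] = [[0.1615, -0.0231],
 [-0.0231, 0.3462]].

Step 4 — quadratic form (x̄ - mu_0)^T · S^{-1} · (x̄ - mu_0):
  S^{-1} · (x̄ - mu_0) = (0.1846, 0.2308),
  (x̄ - mu_0)^T · [...] = (1.25)·(0.1846) + (0.75)·(0.2308) = 0.4038.

Step 5 — scale by n: T² = 4 · 0.4038 = 1.6154.

T² ≈ 1.6154


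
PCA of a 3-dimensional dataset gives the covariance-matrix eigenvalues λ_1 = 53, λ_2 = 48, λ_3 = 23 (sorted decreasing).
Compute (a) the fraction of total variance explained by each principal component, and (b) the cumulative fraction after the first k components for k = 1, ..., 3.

Step 1 — total variance = trace(Sigma) = Σ λ_i = 53 + 48 + 23 = 124.

Step 2 — fraction explained by component i = λ_i / Σ λ:
  PC1: 53/124 = 0.4274
  PC2: 48/124 = 0.3871
  PC3: 23/124 = 0.1855

Step 3 — cumulative fraction after k components = (λ_1 + ... + λ_k) / Σ λ:
  k = 1: 53/124 = 0.4274
  k = 2: (53 + 48)/124 = 101/124 = 0.8145
  k = 3: (53 + 48 + 23)/124 = 124/124 = 1

Summary (fraction, with percent):

explained: PC1 0.4274 (42.74%), PC2 0.3871 (38.71%), PC3 0.1855 (18.55%);  cumulative: 0.4274, 0.8145, 1


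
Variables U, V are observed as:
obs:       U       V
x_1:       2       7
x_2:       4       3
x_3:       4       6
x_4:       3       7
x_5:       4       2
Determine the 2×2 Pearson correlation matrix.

Step 1 — column means:
  mean(U) = (2 + 4 + 4 + 3 + 4) / 5 = 17/5 = 3.4
  mean(V) = (7 + 3 + 6 + 7 + 2) / 5 = 25/5 = 5

Step 2 — sample variances and covariances s[i,j] = (1/(n-1)) · Σ_k (x_{k,i} - mean_i) · (x_{k,j} - mean_j), with n-1 = 4:
  s[U,U] = ((-1.4)·(-1.4) + (0.6)·(0.6) + (0.6)·(0.6) + (-0.4)·(-0.4) + (0.6)·(0.6)) / 4 = 3.2/4 = 0.8
  s[U,V] = ((-1.4)·(2) + (0.6)·(-2) + (0.6)·(1) + (-0.4)·(2) + (0.6)·(-3)) / 4 = -6/4 = -1.5
  s[V,V] = ((2)·(2) + (-2)·(-2) + (1)·(1) + (2)·(2) + (-3)·(-3)) / 4 = 22/4 = 5.5
  Sample standard deviations s_i = √(s[i,i]):
  s(U) = √(0.8) = 0.8944
  s(V) = √(5.5) = 2.3452

Step 3 — r_{ij} = s_{ij} / (s_i · s_j):
  r[U,U] = 1 (diagonal).
  r[U,V] = -1.5 / (0.8944 · 2.3452) = -1.5 / 2.0976 = -0.7151
  r[V,V] = 1 (diagonal).

R is symmetric with unit diagonal. Assembling:

R = [[1, -0.7151],
 [-0.7151, 1]]


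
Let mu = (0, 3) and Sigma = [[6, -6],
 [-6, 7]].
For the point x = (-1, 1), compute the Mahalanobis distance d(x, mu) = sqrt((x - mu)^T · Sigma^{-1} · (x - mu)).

Step 1 — centre the observation: (x - mu) = (-1, -2).

Step 2 — invert Sigma. det(Sigma) = 6·7 - (-6)² = 6.
  Sigma^{-1} = (1/det) · [[d, -b], [-b, a]] = [[1.1667, 1],
 [1, 1]].

Step 3 — form the quadratic (x - mu)^T · Sigma^{-1} · (x - mu):
  Sigma^{-1} · (x - mu) = (-3.1667, -3).
  (x - mu)^T · [Sigma^{-1} · (x - mu)] = (-1)·(-3.1667) + (-2)·(-3) = 9.1667.

Step 4 — take square root: d = √(9.1667) ≈ 3.0277.

d(x, mu) = √(9.1667) ≈ 3.0277


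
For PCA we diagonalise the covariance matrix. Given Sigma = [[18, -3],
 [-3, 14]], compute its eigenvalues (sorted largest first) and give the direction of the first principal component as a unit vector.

Step 1 — characteristic polynomial of 2×2 Sigma:
  det(Sigma - λI) = λ² - trace · λ + det = 0.
  trace = 18 + 14 = 32, det = 18·14 - (-3)² = 243.
Step 2 — discriminant:
  Δ = trace² - 4·det = 1024 - 972 = 52.
Step 3 — eigenvalues:
  λ = (trace ± √Δ)/2 = (32 ± 7.2111)/2,
  λ_1 = 19.6056,  λ_2 = 12.3944.

Step 4 — unit eigenvector for λ_1: solve (Sigma - λ_1 I)v = 0. First row:
  (18 - 19.6056)·v_x + (-3)·v_y = 0, i.e. (-1.6056)·v_x + (-3)·v_y = 0,
  so v ∝ (b, λ_1 - a) = (-3, 1.6056); multiply by -1 so the first entry is positive: u = (3, -1.6056).
  ||u|| = √((3)² + (-1.6056)²) = √(11.5778) ≈ 3.4026,
  v_1 = u/||u|| ≈ (0.8817, -0.4719) (||v_1|| = 1).

λ_1 = 19.6056,  λ_2 = 12.3944;  v_1 ≈ (0.8817, -0.4719)


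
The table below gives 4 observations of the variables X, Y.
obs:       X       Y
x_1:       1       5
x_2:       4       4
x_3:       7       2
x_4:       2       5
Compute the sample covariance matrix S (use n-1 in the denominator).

Step 1 — column means:
  mean(X) = (1 + 4 + 7 + 2) / 4 = 14/4 = 3.5
  mean(Y) = (5 + 4 + 2 + 5) / 4 = 16/4 = 4

Step 2 — sample covariance S[i,j] = (1/(n-1)) · Σ_k (x_{k,i} - mean_i) · (x_{k,j} - mean_j), with n-1 = 3.
  S[X,X] = ((-2.5)·(-2.5) + (0.5)·(0.5) + (3.5)·(3.5) + (-1.5)·(-1.5)) / 3 = 21/3 = 7
  S[X,Y] = ((-2.5)·(1) + (0.5)·(0) + (3.5)·(-2) + (-1.5)·(1)) / 3 = -11/3 = -3.6667
  S[Y,Y] = ((1)·(1) + (0)·(0) + (-2)·(-2) + (1)·(1)) / 3 = 6/3 = 2

S is symmetric (S[j,i] = S[i,j]). Assembling:

S = [[7, -3.6667],
 [-3.6667, 2]]


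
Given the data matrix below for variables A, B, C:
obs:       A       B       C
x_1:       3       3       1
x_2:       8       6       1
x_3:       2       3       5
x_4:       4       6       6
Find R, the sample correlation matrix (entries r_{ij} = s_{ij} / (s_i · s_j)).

Step 1 — column means:
  mean(A) = (3 + 8 + 2 + 4) / 4 = 17/4 = 4.25
  mean(B) = (3 + 6 + 3 + 6) / 4 = 18/4 = 4.5
  mean(C) = (1 + 1 + 5 + 6) / 4 = 13/4 = 3.25

Step 2 — sample variances and covariances s[i,j] = (1/(n-1)) · Σ_k (x_{k,i} - mean_i) · (x_{k,j} - mean_j), with n-1 = 3:
  s[A,A] = ((-1.25)·(-1.25) + (3.75)·(3.75) + (-2.25)·(-2.25) + (-0.25)·(-0.25)) / 3 = 20.75/3 = 6.9167
  s[A,B] = ((-1.25)·(-1.5) + (3.75)·(1.5) + (-2.25)·(-1.5) + (-0.25)·(1.5)) / 3 = 10.5/3 = 3.5
  s[A,C] = ((-1.25)·(-2.25) + (3.75)·(-2.25) + (-2.25)·(1.75) + (-0.25)·(2.75)) / 3 = -10.25/3 = -3.4167
  s[B,B] = ((-1.5)·(-1.5) + (1.5)·(1.5) + (-1.5)·(-1.5) + (1.5)·(1.5)) / 3 = 9/3 = 3
  s[B,C] = ((-1.5)·(-2.25) + (1.5)·(-2.25) + (-1.5)·(1.75) + (1.5)·(2.75)) / 3 = 1.5/3 = 0.5
  s[C,C] = ((-2.25)·(-2.25) + (-2.25)·(-2.25) + (1.75)·(1.75) + (2.75)·(2.75)) / 3 = 20.75/3 = 6.9167
  Sample standard deviations s_i = √(s[i,i]):
  s(A) = √(6.9167) = 2.63
  s(B) = √(3) = 1.7321
  s(C) = √(6.9167) = 2.63

Step 3 — r_{ij} = s_{ij} / (s_i · s_j):
  r[A,A] = 1 (diagonal).
  r[A,B] = 3.5 / (2.63 · 1.7321) = 3.5 / 4.5552 = 0.7683
  r[A,C] = -3.4167 / (2.63 · 2.63) = -3.4167 / 6.9167 = -0.494
  r[B,B] = 1 (diagonal).
  r[B,C] = 0.5 / (1.7321 · 2.63) = 0.5 / 4.5552 = 0.1098
  r[C,C] = 1 (diagonal).

R is symmetric with unit diagonal. Assembling:

R = [[1, 0.7683, -0.494],
 [0.7683, 1, 0.1098],
 [-0.494, 0.1098, 1]]


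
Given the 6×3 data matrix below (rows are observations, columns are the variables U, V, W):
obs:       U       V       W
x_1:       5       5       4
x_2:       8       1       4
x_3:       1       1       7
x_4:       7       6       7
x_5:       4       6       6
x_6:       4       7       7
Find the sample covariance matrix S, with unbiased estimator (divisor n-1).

Step 1 — column means:
  mean(U) = (5 + 8 + 1 + 7 + 4 + 4) / 6 = 29/6 = 4.8333
  mean(V) = (5 + 1 + 1 + 6 + 6 + 7) / 6 = 26/6 = 4.3333
  mean(W) = (4 + 4 + 7 + 7 + 6 + 7) / 6 = 35/6 = 5.8333

Step 2 — sample covariance S[i,j] = (1/(n-1)) · Σ_k (x_{k,i} - mean_i) · (x_{k,j} - mean_j), with n-1 = 5.
  S[U,U] = ((0.1667)·(0.1667) + (3.1667)·(3.1667) + (-3.8333)·(-3.8333) + (2.1667)·(2.1667) + (-0.8333)·(-0.8333) + (-0.8333)·(-0.8333)) / 5 = 30.8333/5 = 6.1667
  S[U,V] = ((0.1667)·(0.6667) + (3.1667)·(-3.3333) + (-3.8333)·(-3.3333) + (2.1667)·(1.6667) + (-0.8333)·(1.6667) + (-0.8333)·(2.6667)) / 5 = 2.3333/5 = 0.4667
  S[U,W] = ((0.1667)·(-1.8333) + (3.1667)·(-1.8333) + (-3.8333)·(1.1667) + (2.1667)·(1.1667) + (-0.8333)·(0.1667) + (-0.8333)·(1.1667)) / 5 = -9.1667/5 = -1.8333
  S[V,V] = ((0.6667)·(0.6667) + (-3.3333)·(-3.3333) + (-3.3333)·(-3.3333) + (1.6667)·(1.6667) + (1.6667)·(1.6667) + (2.6667)·(2.6667)) / 5 = 35.3333/5 = 7.0667
  S[V,W] = ((0.6667)·(-1.8333) + (-3.3333)·(-1.8333) + (-3.3333)·(1.1667) + (1.6667)·(1.1667) + (1.6667)·(0.1667) + (2.6667)·(1.1667)) / 5 = 6.3333/5 = 1.2667
  S[W,W] = ((-1.8333)·(-1.8333) + (-1.8333)·(-1.8333) + (1.1667)·(1.1667) + (1.1667)·(1.1667) + (0.1667)·(0.1667) + (1.1667)·(1.1667)) / 5 = 10.8333/5 = 2.1667

S is symmetric (S[j,i] = S[i,j]). Assembling:

S = [[6.1667, 0.4667, -1.8333],
 [0.4667, 7.0667, 1.2667],
 [-1.8333, 1.2667, 2.1667]]
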